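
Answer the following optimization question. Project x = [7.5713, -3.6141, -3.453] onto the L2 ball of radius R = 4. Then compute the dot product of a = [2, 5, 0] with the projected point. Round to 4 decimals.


Step 1: Compute ||x|| (intermediates to 6 decimals).
||x|| = sqrt(7.5713^2 + (-3.6141)^2 + (-3.453)^2) = 9.072459
Step 2: Project.
Since ||x|| > R, scale = R/||x|| = 4/9.072459 = 0.440895, proj(x) = scale * x
proj(x) = [3.338148, -1.593439, -1.52241]
Step 3: Dot product.
a^T * proj(x) = 2*3.338148 + 5*(-1.593439) + 0*(-1.52241) = -1.2909


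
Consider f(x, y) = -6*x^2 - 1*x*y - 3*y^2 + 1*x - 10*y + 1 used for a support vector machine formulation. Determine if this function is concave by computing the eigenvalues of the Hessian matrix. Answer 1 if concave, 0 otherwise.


The Hessian of f(x,y) = -6*x^2 - 1*x*y - 3*y^2 + 1*x - 10*y + 1 is:
H = [[-12, -1], [-1, -6]]
Trace = -12 - 6 = -18
Determinant = -12*-6 - (-1)^2 = 71
Discriminant = (-18)^2 - 4*71 = 40.0
Eigenvalues: lambda_1 = -12.1623, lambda_2 = -5.8377
The function is concave.

1


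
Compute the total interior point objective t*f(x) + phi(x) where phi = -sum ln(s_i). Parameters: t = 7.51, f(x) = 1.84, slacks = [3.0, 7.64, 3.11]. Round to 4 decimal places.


Step 1: Compute log-barrier.
ln values: [1.0986, 2.0334, 1.1346]
phi = -(1.0986 + 2.0334 + 1.1346) = -4.2666
Step 2: Compute augmented objective.
t*f(x) = 7.51*1.84 = 13.8184
Total = 13.8184 - 4.2666 = 9.5518


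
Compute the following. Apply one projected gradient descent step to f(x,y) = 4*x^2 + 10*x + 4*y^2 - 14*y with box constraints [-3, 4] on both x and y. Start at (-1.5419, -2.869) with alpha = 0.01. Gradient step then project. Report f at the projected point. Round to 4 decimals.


Step 1: Compute gradient at (-1.5419, -2.869).
grad_x = 2*4*-1.5419 + 10 = -2.3352
grad_y = 2*4*-2.869 - 14 = -36.952
Step 2: Gradient step.
x_raw = -1.5419 - 0.01*-2.3352 = -1.5185
y_raw = -2.869 - 0.01*-36.952 = -2.4995
Step 3: Project onto [-3, 4].
x_proj = clip(-1.5185) = -1.5185
y_proj = clip(-2.4995) = -2.4995
Step 4: Evaluate f.
f(-1.5185, -2.4995) = 54.0208


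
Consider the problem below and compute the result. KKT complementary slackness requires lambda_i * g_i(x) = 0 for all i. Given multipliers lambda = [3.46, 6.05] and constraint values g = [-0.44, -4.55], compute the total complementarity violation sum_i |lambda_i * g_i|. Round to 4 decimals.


KKT complementary slackness check:
lambda_1 * g_1 = 3.46 * -0.44 = -1.5224
lambda_2 * g_2 = 6.05 * -4.55 = -27.5275
Total violation = 1.5224 + 27.5275 = 29.0499


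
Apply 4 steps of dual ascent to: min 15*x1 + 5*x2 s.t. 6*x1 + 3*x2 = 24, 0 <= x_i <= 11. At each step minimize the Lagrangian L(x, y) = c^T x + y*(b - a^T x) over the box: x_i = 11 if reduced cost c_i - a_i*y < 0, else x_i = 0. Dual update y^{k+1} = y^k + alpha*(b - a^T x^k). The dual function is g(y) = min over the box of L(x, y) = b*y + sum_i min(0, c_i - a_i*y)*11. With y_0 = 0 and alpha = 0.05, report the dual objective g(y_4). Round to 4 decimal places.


Dual ascent for LP: min 15*x1 + 5*x2, 6*x1 + 3*x2 = 24, 0 <= x_i <= 11
Step 1: y^k = 0.0, reduced costs: (15.0, 5.0)
  x^k = (0.0, 0.0), subgradient = b - a^T x = 24.0
  y^{k+1} = 0.0 + 0.05*24.0 = 1.2
Step 2: y^k = 1.2, reduced costs: (7.8, 1.4)
  x^k = (0.0, 0.0), subgradient = b - a^T x = 24.0
  y^{k+1} = 1.2 + 0.05*24.0 = 2.4
Step 3: y^k = 2.4, reduced costs: (0.6, -2.2)
  x^k = (0.0, 11.0), subgradient = b - a^T x = -9.0
  y^{k+1} = 2.4 + 0.05*-9.0 = 1.95
Step 4: y^k = 1.95, reduced costs: (3.3, -0.85)
  x^k = (0.0, 11.0), subgradient = b - a^T x = -9.0
  y^{k+1} = 1.95 + 0.05*-9.0 = 1.5
Dual objective at y_4 = 1.5: reduced costs (6.0, 0.5), box minimizer x = (0.0, 0.0)
g(y_4) = b*y + (c1 - a1*y)*x1 + (c2 - a2*y)*x2 = 24*1.5 + 6.0*0.0 + 0.5*0.0 = 36.0 + 0.0 + 0.0 = 36.0


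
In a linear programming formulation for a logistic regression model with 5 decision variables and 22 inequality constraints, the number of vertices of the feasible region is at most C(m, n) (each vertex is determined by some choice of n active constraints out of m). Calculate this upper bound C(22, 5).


Each vertex corresponds to some choice of n active constraints out of m, so the number of vertices is at most C(m, n) = m! / (n!(m-n)!).
m = 22, n = 5
Numerator: 22 * 21 * 20 * 19 * 18
Denominator: 5! = 120
C(22, 5) = 26334


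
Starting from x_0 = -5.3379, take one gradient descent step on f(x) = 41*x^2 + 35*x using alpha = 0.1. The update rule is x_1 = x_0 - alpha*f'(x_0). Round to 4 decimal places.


We compute the gradient at x_0 and apply the update.
f'(x) = 82*x + 35
f'(-5.3379) = 82*-5.3379 + 35 = -402.7078
x_1 = -5.3379 - 0.1*-402.7078 = 34.9329


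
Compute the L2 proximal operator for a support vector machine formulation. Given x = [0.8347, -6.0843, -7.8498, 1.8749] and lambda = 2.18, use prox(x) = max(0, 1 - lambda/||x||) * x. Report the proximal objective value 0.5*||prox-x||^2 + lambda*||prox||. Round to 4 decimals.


Step 1: Compute ||x||.
||x|| = 10.1415
Step 2: Compute scaling factor.
scale = max(0, 1 - 2.18/10.1415) = 0.785
Step 3: prox(x) = [0.6553, -4.7764, -6.1624, 1.4719]
||prox(x)|| = 7.9615
Step 4: Proximal objective.
0.5*||prox-x||^2 = 2.3762
lambda*||prox|| = 17.3561
Total = 19.7323


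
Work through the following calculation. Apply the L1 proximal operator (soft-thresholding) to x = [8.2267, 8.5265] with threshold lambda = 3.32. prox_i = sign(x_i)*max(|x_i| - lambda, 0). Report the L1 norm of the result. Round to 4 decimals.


Soft-thresholding with lambda = 3.32:
prox(8.2267) = sign(8.2267)*max(|8.2267| - 3.32, 0) = 4.9067
prox(8.5265) = sign(8.5265)*max(|8.5265| - 3.32, 0) = 5.2065
prox(x) = [4.9067, 5.2065]
||prox(x)||_1 = 4.9067 + 5.2065 = 10.1132


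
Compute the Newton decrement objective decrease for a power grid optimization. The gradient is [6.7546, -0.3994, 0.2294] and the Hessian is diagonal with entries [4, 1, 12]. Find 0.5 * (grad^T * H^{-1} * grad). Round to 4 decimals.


Step 1: H is diagonal, so H^(-1) * g = [1.6887, -0.3994, 0.0191].
Step 2: g^T H^(-1) g = sum_i g_i^2 / H_ii
  = (6.7546)^2/4 + (-0.3994)^2/1 + (0.2294)^2/12
  = 11.4062 + 0.1595 + 0.0044 = 11.5701
Step 3: Objective decrease = 0.5 * g^T H^(-1) g = 5.785


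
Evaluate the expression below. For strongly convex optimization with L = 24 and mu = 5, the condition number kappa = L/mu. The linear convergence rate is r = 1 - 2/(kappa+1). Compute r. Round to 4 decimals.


Step 1: Compute the condition number.
kappa = L/mu = 24/5 = 4.8
Step 2: Compute the convergence rate.
r = 1 - 2/(kappa + 1) = 1 - 2*mu/(L + mu) = (L - mu)/(L + mu) = 19/29 = 0.6552


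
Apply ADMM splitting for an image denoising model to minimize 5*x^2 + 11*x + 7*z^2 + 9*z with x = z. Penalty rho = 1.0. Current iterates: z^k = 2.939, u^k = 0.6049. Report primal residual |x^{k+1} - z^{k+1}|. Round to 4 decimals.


ADMM iteration with rho = 1.0, z^k = 2.939, u^k = 0.6049
Step 1: x-update.
Minimize 5*x^2 + 11*x + (1.0/2)*(x - 2.939 + 0.6049)^2
FOC: (2*5 + 1.0)*x = -11 + 1.0*(2.939 - 0.6049)
x^{k+1} = -0.7878
Step 2: z-update.
Minimize 7*z^2 + 9*z + (1.0/2)*(-0.7878 - z + 0.6049)^2
FOC: (2*7 + 1.0)*z = -9 + 1.0*(-0.7878 + 0.6049)
z^{k+1} = -0.6122
Step 3: u-update.
u^{k+1} = 0.6049 - 0.7878 + 0.6122 = 0.4293
Step 4: Primal residual = |-0.7878 + 0.6122| = 0.1756


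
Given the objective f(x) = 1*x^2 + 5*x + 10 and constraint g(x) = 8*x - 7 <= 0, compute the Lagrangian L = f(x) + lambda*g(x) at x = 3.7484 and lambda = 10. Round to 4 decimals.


Step 1: Evaluate f(x).
f(3.7484) = 1*3.7484^2 + 5*3.7484 + 10 = 42.7925
Step 2: Evaluate g(x).
g(3.7484) = 8*3.7484 - 7 = 22.9872
Step 3: Compute Lagrangian.
L = 42.7925 + 10*22.9872 = 272.6645


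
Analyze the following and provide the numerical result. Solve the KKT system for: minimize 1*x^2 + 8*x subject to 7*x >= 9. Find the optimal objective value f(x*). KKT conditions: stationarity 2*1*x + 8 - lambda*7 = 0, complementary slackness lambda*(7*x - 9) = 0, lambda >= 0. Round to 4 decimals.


Step 1: Try lambda = 0 (constraint inactive).
x_unc = -8/(2*1) = -4.0
Check: 7*-4.0 = -28.0 < 9 -- violated!
Step 2: Constraint must be active: 7*x = 9
x* = 9/7 = 1.2857 (rounded; the exact value 9/7 is used below)
lambda = (2*1*(9/7) + 8)/7 = 1.5102
Step 3: Compute optimal value.
f(x*) = 1*(9/7)^2 + 8*(9/7) = 11.9388


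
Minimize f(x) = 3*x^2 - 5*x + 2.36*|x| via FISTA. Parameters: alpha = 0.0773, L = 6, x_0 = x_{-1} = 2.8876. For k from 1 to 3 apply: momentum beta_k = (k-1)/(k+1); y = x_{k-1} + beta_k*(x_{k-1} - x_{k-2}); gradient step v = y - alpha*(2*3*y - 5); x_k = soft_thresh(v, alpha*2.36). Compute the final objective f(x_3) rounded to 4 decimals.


FISTA on f(x) = 3*x^2 - 5*x + 2.36*|x|
L = 6, alpha = 0.0773
Iteration 1: beta = 0.0, y = 2.8876 + 0.0*(2.8876 - 2.8876) = 2.8876
  grad(y) = 12.3256, v = y - alpha*grad = 1.9348
  prox(v) = soft_thresh(1.9348, 0.1824) = 1.7524
Iteration 2: beta = 0.3333, y = 1.7524 + 0.3333*(1.7524 - 2.8876) = 1.374
  grad(y) = 3.244, v = y - alpha*grad = 1.1232
  prox(v) = soft_thresh(1.1232, 0.1824) = 0.9408
Iteration 3: beta = 0.5, y = 0.9408 + 0.5*(0.9408 - 1.7524) = 0.535
  grad(y) = -1.7899, v = y - alpha*grad = 0.6734
  prox(v) = soft_thresh(0.6734, 0.1824) = 0.4909
f(x_3) = 3*0.4909^2 - 5*0.4909 + 2.36*|0.4909| = -0.573


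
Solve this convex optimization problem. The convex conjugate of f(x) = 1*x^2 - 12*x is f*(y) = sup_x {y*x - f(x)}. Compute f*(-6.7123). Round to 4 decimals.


f*(y) = sup_x {y*x - a*x^2 - b*x} = sup_x {(y-b)*x - a*x^2}
FOC: (y - b) - 2a*x = 0 => x* = (y - b)/(2a)
x* = (-6.7123 + 12)/(2*1) = 2.6439
f*(-6.7123) = (y-b)^2/(4a) = (-6.7123 + 12)^2/(4*1)
= 27.9598/4 = 6.9899


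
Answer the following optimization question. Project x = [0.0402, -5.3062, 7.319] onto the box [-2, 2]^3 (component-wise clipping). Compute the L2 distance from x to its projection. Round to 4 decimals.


Project each component onto [-2, 2].
clip(0.0402) = 0.0402, clip(-5.3062) = -2.0, clip(7.319) = 2.0
Projection = [0.0402, -2.0, 2.0]
Squared diffs: [0.0, 10.931, 28.2918]
Distance = sqrt(39.2228) = 6.2628


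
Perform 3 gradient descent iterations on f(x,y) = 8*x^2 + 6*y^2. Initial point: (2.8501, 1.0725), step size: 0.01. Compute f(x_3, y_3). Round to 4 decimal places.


Gradient descent on f(x,y) = 8*x^2 + 6*y^2.
Starting point: (2.8501, 1.0725), alpha = 0.01
Step 1: grad_x = 2*8*2.8501 = 45.6016, grad_y = 2*6*1.0725 = 12.87
  x_1 = 2.8501 - 0.01*45.6016 = 2.3941
  y_1 = 1.0725 - 0.01*12.87 = 0.9438
Step 2: grad_x = 2*8*2.3941 = 38.3053, grad_y = 2*6*0.9438 = 11.3256
  x_2 = 2.3941 - 0.01*38.3053 = 2.011
  y_2 = 0.9438 - 0.01*11.3256 = 0.8305
Step 3: grad_x = 2*8*2.011 = 32.1765, grad_y = 2*6*0.8305 = 9.9665
  x_3 = 2.011 - 0.01*32.1765 = 1.6893
  y_3 = 0.8305 - 0.01*9.9665 = 0.7309
f(1.6893, 0.7309) = 8*1.6893^2 + 6*0.7309^2 = 26.0341


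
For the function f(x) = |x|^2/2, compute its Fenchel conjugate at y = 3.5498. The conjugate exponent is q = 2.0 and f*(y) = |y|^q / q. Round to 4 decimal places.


The conjugate exponent q satisfies 1/p + 1/q = 1.
p = 2, so q = 2/(2 - 1) = 2.0
|y|^q = 3.5498^2.0 = 12.6011
f*(3.5498) = 12.6011 / 2.0 = 6.3005


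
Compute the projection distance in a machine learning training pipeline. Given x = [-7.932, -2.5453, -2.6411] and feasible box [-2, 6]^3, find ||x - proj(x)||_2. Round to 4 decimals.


Project each component onto [-2, 6].
clip(-7.932) = -2.0, clip(-2.5453) = -2.0, clip(-2.6411) = -2.0
Projection = [-2.0, -2.0, -2.0]
Squared diffs: [35.1886, 0.2974, 0.411]
Distance = sqrt(35.897) = 5.9914


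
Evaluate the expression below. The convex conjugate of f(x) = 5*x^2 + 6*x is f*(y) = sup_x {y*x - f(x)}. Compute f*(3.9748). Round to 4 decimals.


f*(y) = sup_x {y*x - a*x^2 - b*x} = sup_x {(y-b)*x - a*x^2}
FOC: (y - b) - 2a*x = 0 => x* = (y - b)/(2a)
x* = (3.9748 - 6)/(2*5) = -0.2025
f*(3.9748) = (y-b)^2/(4a) = (3.9748 - 6)^2/(4*5)
= 4.1014/20 = 0.2051


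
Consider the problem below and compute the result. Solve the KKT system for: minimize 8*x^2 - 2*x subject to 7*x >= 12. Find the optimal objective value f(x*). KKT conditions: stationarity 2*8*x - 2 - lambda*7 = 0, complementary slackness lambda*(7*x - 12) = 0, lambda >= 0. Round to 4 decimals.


Step 1: Try lambda = 0 (constraint inactive).
x_unc = 2/(2*8) = 0.125
Check: 7*0.125 = 0.875 < 12 -- violated!
Step 2: Constraint must be active: 7*x = 12
x* = 12/7 = 1.7143 (rounded; the exact value 12/7 is used below)
lambda = (2*8*(12/7) - 2)/7 = 3.6327
Step 3: Compute optimal value.
f(x*) = 8*(12/7)^2 - 2*(12/7) = 20.0816


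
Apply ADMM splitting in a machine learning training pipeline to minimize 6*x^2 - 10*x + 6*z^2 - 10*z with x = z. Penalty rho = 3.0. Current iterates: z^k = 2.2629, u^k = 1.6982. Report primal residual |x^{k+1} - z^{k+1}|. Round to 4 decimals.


ADMM iteration with rho = 3.0, z^k = 2.2629, u^k = 1.6982
Step 1: x-update.
Minimize 6*x^2 - 10*x + (3.0/2)*(x - 2.2629 + 1.6982)^2
FOC: (2*6 + 3.0)*x = 10 + 3.0*(2.2629 - 1.6982)
x^{k+1} = 0.7796
Step 2: z-update.
Minimize 6*z^2 - 10*z + (3.0/2)*(0.7796 - z + 1.6982)^2
FOC: (2*6 + 3.0)*z = 10 + 3.0*(0.7796 + 1.6982)
z^{k+1} = 1.1622
Step 3: u-update.
u^{k+1} = 1.6982 + 0.7796 - 1.1622 = 1.3156
Step 4: Primal residual = |0.7796 - 1.1622| = 0.3826


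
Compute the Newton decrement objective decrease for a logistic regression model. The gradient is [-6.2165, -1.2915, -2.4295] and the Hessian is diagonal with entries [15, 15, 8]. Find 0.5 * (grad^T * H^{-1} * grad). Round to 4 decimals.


Step 1: H is diagonal, so H^(-1) * g = [-0.4144, -0.0861, -0.3037].
Step 2: g^T H^(-1) g = sum_i g_i^2 / H_ii
  = (-6.2165)^2/15 + (-1.2915)^2/15 + (-2.4295)^2/8
  = 2.5763 + 0.1112 + 0.7378 = 3.4253
Step 3: Objective decrease = 0.5 * g^T H^(-1) g = 1.7127


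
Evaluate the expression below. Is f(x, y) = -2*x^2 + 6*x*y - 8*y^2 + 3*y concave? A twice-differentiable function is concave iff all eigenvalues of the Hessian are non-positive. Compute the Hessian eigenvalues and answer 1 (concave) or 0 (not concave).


The Hessian of f(x,y) = -2*x^2 + 6*x*y - 8*y^2 + 3*y is:
H = [[-4, 6], [6, -16]]
Trace = -4 - 16 = -20
Determinant = -4*-16 - (6)^2 = 28
Discriminant = (-20)^2 - 4*28 = 288.0
Eigenvalues: lambda_1 = -18.4853, lambda_2 = -1.5147
The function is concave.

1


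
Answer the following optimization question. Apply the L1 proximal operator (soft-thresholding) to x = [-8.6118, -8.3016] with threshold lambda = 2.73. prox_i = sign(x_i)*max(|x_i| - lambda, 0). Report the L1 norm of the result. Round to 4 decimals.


Soft-thresholding with lambda = 2.73:
prox(-8.6118) = sign(-8.6118)*max(|-8.6118| - 2.73, 0) = -5.8818
prox(-8.3016) = sign(-8.3016)*max(|-8.3016| - 2.73, 0) = -5.5716
prox(x) = [-5.8818, -5.5716]
||prox(x)||_1 = 5.8818 + 5.5716 = 11.4534


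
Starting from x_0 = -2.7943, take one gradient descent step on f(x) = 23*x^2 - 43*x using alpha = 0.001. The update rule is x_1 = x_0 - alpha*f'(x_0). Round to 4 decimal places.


We compute the gradient at x_0 and apply the update.
f'(x) = 46*x - 43
f'(-2.7943) = 46*-2.7943 - 43 = -171.5378
x_1 = -2.7943 - 0.001*-171.5378 = -2.6228


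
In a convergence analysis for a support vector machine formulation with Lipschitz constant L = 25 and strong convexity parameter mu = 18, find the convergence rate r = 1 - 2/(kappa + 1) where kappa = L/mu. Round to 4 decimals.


Step 1: Compute the condition number.
kappa = L/mu = 25/18 = 1.3889
Step 2: Compute the convergence rate.
r = 1 - 2/(kappa + 1) = 1 - 2*mu/(L + mu) = (L - mu)/(L + mu) = 7/43 = 0.1628


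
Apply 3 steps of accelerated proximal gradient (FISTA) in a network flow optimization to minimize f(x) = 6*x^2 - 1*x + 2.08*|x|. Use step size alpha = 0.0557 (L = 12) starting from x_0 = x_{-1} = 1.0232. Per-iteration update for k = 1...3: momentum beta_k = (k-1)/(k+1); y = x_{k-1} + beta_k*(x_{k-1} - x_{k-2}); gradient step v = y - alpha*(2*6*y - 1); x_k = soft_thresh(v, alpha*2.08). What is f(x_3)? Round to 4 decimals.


FISTA on f(x) = 6*x^2 - 1*x + 2.08*|x|
L = 12, alpha = 0.0557
Iteration 1: beta = 0.0, y = 1.0232 + 0.0*(1.0232 - 1.0232) = 1.0232
  grad(y) = 11.2784, v = y - alpha*grad = 0.395
  prox(v) = soft_thresh(0.395, 0.1159) = 0.2791
Iteration 2: beta = 0.3333, y = 0.2791 + 0.3333*(0.2791 - 1.0232) = 0.0311
  grad(y) = -0.6266, v = y - alpha*grad = 0.066
  prox(v) = soft_thresh(0.066, 0.1159) = 0.0
Iteration 3: beta = 0.5, y = 0.0 + 0.5*(0.0 - 0.2791) = -0.1396
  grad(y) = -2.6748, v = y - alpha*grad = 0.0094
  prox(v) = soft_thresh(0.0094, 0.1159) = 0.0
f(x_3) = 6*0.0^2 - 1*0.0 + 2.08*|0.0| = 0.0


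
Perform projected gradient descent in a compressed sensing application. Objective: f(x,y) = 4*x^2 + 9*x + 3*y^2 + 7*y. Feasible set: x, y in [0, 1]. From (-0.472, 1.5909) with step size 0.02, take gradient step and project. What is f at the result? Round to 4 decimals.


Step 1: Compute gradient at (-0.472, 1.5909).
grad_x = 2*4*-0.472 + 9 = 5.224
grad_y = 2*3*1.5909 + 7 = 16.5454
Step 2: Gradient step.
x_raw = -0.472 - 0.02*5.224 = -0.5765
y_raw = 1.5909 - 0.02*16.5454 = 1.26
Step 3: Project onto [0, 1].
x_proj = clip(-0.5765) = 0.0
y_proj = clip(1.26) = 1.0
Step 4: Evaluate f.
f(0.0, 1.0) = 10.0


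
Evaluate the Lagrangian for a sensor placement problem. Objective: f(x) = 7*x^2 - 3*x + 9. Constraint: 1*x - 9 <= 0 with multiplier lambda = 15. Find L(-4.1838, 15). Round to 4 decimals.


Step 1: Evaluate f(x).
f(-4.1838) = 7*(-4.1838)^2 - 3*(-4.1838) + 9 = 144.0807
Step 2: Evaluate g(x).
g(-4.1838) = 1*-4.1838 - 9 = -13.1838
Step 3: Compute Lagrangian.
L = 144.0807 + 15*-13.1838 = -53.6763


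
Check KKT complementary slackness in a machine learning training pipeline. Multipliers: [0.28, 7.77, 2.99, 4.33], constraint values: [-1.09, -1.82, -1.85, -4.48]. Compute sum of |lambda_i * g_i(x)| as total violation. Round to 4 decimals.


KKT complementary slackness check:
lambda_1 * g_1 = 0.28 * -1.09 = -0.3052
lambda_2 * g_2 = 7.77 * -1.82 = -14.1414
lambda_3 * g_3 = 2.99 * -1.85 = -5.5315
lambda_4 * g_4 = 4.33 * -4.48 = -19.3984
Total violation = 0.3052 + 14.1414 + 5.5315 + 19.3984 = 39.3765


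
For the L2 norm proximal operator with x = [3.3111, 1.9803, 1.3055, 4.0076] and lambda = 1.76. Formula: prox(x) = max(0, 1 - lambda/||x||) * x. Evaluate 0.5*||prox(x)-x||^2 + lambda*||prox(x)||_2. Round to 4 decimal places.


Step 1: Compute ||x||.
||x|| = 5.714
Step 2: Compute scaling factor.
scale = max(0, 1 - 1.76/5.714) = 0.692
Step 3: prox(x) = [2.2912, 1.3703, 0.9034, 2.7732]
||prox(x)|| = 3.954
Step 4: Proximal objective.
0.5*||prox-x||^2 = 1.5488
lambda*||prox|| = 6.959
Total = 8.5079


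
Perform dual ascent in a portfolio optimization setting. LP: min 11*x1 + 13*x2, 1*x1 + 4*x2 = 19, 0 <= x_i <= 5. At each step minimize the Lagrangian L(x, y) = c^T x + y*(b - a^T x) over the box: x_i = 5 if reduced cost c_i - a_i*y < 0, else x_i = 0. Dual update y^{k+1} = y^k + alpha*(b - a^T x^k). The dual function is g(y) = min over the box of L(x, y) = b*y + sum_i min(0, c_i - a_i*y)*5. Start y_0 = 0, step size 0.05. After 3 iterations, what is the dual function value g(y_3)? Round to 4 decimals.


Dual ascent for LP: min 11*x1 + 13*x2, 1*x1 + 4*x2 = 19, 0 <= x_i <= 5
Step 1: y^k = 0.0, reduced costs: (11.0, 13.0)
  x^k = (0.0, 0.0), subgradient = b - a^T x = 19.0
  y^{k+1} = 0.0 + 0.05*19.0 = 0.95
Step 2: y^k = 0.95, reduced costs: (10.05, 9.2)
  x^k = (0.0, 0.0), subgradient = b - a^T x = 19.0
  y^{k+1} = 0.95 + 0.05*19.0 = 1.9
Step 3: y^k = 1.9, reduced costs: (9.1, 5.4)
  x^k = (0.0, 0.0), subgradient = b - a^T x = 19.0
  y^{k+1} = 1.9 + 0.05*19.0 = 2.85
Dual objective at y_3 = 2.85: reduced costs (8.15, 1.6), box minimizer x = (0.0, 0.0)
g(y_3) = b*y + (c1 - a1*y)*x1 + (c2 - a2*y)*x2 = 19*2.85 + 8.15*0.0 + 1.6*0.0 = 54.15 + 0.0 + 0.0 = 54.15


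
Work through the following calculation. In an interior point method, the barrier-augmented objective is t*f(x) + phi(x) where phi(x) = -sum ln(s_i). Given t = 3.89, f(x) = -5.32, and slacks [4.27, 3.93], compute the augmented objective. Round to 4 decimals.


Step 1: Compute log-barrier.
ln values: [1.4516, 1.3686]
phi = -(1.4516 + 1.3686) = -2.8203
Step 2: Compute augmented objective.
t*f(x) = 3.89*-5.32 = -20.6948
Total = -20.6948 - 2.8203 = -23.5151


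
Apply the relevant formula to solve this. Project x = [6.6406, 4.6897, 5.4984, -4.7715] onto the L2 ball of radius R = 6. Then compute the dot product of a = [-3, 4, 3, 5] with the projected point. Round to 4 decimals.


Step 1: Compute ||x|| (intermediates to 6 decimals).
||x|| = sqrt(6.6406^2 + 4.6897^2 + 5.4984^2 + (-4.7715)^2) = 10.912858
Step 2: Project.
Since ||x|| > R, scale = R/||x|| = 6/10.912858 = 0.54981, proj(x) = scale * x
proj(x) = [3.651068, 2.578444, 3.023075, -2.623418]
Step 3: Dot product.
a^T * proj(x) = -3*3.651068 + 4*2.578444 + 3*3.023075 + 5*(-2.623418) = -4.6873


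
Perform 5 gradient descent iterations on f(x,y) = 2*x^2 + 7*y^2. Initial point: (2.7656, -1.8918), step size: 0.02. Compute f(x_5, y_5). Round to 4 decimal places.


Gradient descent on f(x,y) = 2*x^2 + 7*y^2.
Starting point: (2.7656, -1.8918), alpha = 0.02
Step 1: grad_x = 2*2*2.7656 = 11.0624, grad_y = 2*7*-1.8918 = -26.4852
  x_1 = 2.7656 - 0.02*11.0624 = 2.5444
  y_1 = -1.8918 - 0.02*-26.4852 = -1.3621
Step 2: grad_x = 2*2*2.5444 = 10.1774, grad_y = 2*7*-1.3621 = -19.0693
  x_2 = 2.5444 - 0.02*10.1774 = 2.3408
  y_2 = -1.3621 - 0.02*-19.0693 = -0.9807
Step 3: grad_x = 2*2*2.3408 = 9.3632, grad_y = 2*7*-0.9807 = -13.7299
  x_3 = 2.3408 - 0.02*9.3632 = 2.1535
  y_3 = -0.9807 - 0.02*-13.7299 = -0.7061
Step 4: grad_x = 2*2*2.1535 = 8.6142, grad_y = 2*7*-0.7061 = -9.8855
  x_4 = 2.1535 - 0.02*8.6142 = 1.9813
  y_4 = -0.7061 - 0.02*-9.8855 = -0.5084
Step 5: grad_x = 2*2*1.9813 = 7.925, grad_y = 2*7*-0.5084 = -7.1176
  x_5 = 1.9813 - 0.02*7.925 = 1.8228
  y_5 = -0.5084 - 0.02*-7.1176 = -0.366
f(1.8228, -0.366) = 2*1.8228^2 + 7*(-0.366)^2 = 7.5828


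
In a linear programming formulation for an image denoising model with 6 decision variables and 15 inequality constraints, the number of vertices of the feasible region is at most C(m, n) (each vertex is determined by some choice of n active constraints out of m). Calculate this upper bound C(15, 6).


Each vertex corresponds to some choice of n active constraints out of m, so the number of vertices is at most C(m, n) = m! / (n!(m-n)!).
m = 15, n = 6
Numerator: 15 * 14 * 13 * 12 * 11 * 10
Denominator: 6! = 720
C(15, 6) = 5005


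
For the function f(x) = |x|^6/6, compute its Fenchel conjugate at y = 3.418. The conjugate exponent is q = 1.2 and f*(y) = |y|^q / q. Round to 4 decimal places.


The conjugate exponent q satisfies 1/p + 1/q = 1.
p = 6, so q = 6/(6 - 1) = 1.2
|y|^q = 3.418^1.2 = 4.3705
f*(3.418) = 4.3705 / 1.2 = 3.642


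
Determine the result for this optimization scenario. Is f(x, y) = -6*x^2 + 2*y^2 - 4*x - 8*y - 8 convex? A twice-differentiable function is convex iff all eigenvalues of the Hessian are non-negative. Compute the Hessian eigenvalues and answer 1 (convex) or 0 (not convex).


The Hessian of f(x,y) = -6*x^2 + 2*y^2 - 4*x - 8*y - 8 is:
H = [[-12, 0], [0, 4]]
Trace = -12 + 4 = -8
Determinant = -12*4 - (0)^2 = -48
Discriminant = (-8)^2 - 4*-48 = 256.0
Eigenvalues: lambda_1 = -12.0, lambda_2 = 4.0
The function is not convex.

0


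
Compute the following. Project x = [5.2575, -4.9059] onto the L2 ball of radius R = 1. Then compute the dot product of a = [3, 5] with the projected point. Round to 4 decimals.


Step 1: Compute ||x|| (intermediates to 6 decimals).
||x|| = sqrt(5.2575^2 + (-4.9059)^2) = 7.190908
Step 2: Project.
Since ||x|| > R, scale = R/||x|| = 1/7.190908 = 0.139064, proj(x) = scale * x
proj(x) = [0.731129, -0.682234]
Step 3: Dot product.
a^T * proj(x) = 3*0.731129 + 5*(-0.682234) = -1.2178


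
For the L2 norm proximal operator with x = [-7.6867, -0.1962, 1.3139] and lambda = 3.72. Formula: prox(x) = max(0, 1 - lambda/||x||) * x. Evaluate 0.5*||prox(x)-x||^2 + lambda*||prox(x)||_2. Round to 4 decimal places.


Step 1: Compute ||x||.
||x|| = 7.8007
Step 2: Compute scaling factor.
scale = max(0, 1 - 3.72/7.8007) = 0.5231
Step 3: prox(x) = [-4.021, -0.1026, 0.6873]
||prox(x)|| = 4.0807
Step 4: Proximal objective.
0.5*||prox-x||^2 = 6.9192
lambda*||prox|| = 15.1802
Total = 22.0992


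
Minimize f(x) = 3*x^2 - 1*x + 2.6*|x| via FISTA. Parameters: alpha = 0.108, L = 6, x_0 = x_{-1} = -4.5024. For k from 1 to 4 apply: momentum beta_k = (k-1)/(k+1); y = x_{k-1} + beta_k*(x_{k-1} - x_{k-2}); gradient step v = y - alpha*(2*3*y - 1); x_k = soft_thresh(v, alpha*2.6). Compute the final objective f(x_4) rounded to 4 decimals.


FISTA on f(x) = 3*x^2 - 1*x + 2.6*|x|
L = 6, alpha = 0.108
Iteration 1: beta = 0.0, y = -4.5024 + 0.0*(-4.5024 + 4.5024) = -4.5024
  grad(y) = -28.0144, v = y - alpha*grad = -1.4768
  prox(v) = soft_thresh(-1.4768, 0.2808) = -1.196
Iteration 2: beta = 0.3333, y = -1.196 + 0.3333*(-1.196 + 4.5024) = -0.0939
  grad(y) = -1.5636, v = y - alpha*grad = 0.0749
  prox(v) = soft_thresh(0.0749, 0.2808) = 0.0
Iteration 3: beta = 0.5, y = 0.0 + 0.5*(0.0 + 1.196) = 0.598
  grad(y) = 2.5881, v = y - alpha*grad = 0.3185
  prox(v) = soft_thresh(0.3185, 0.2808) = 0.0377
Iteration 4: beta = 0.6, y = 0.0377 + 0.6*(0.0377 - 0.0) = 0.0603
  grad(y) = -0.638, v = y - alpha*grad = 0.1292
  prox(v) = soft_thresh(0.1292, 0.2808) = 0.0
f(x_4) = 3*0.0^2 - 1*0.0 + 2.6*|0.0| = 0.0


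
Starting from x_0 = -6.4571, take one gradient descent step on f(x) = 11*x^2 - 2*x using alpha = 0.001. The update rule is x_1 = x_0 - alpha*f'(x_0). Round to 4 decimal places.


We compute the gradient at x_0 and apply the update.
f'(x) = 22*x - 2
f'(-6.4571) = 22*-6.4571 - 2 = -144.0562
x_1 = -6.4571 - 0.001*-144.0562 = -6.313


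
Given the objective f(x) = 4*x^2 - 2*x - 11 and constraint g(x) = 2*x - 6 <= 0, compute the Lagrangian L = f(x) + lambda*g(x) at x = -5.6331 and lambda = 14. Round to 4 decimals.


Step 1: Evaluate f(x).
f(-5.6331) = 4*(-5.6331)^2 - 2*(-5.6331) - 11 = 127.1935
Step 2: Evaluate g(x).
g(-5.6331) = 2*-5.6331 - 6 = -17.2662
Step 3: Compute Lagrangian.
L = 127.1935 + 14*-17.2662 = -114.5333


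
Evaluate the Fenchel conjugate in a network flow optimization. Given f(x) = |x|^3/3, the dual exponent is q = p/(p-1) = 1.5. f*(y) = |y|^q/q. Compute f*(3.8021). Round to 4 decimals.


The conjugate exponent q satisfies 1/p + 1/q = 1.
p = 3, so q = 3/(3 - 1) = 1.5
|y|^q = 3.8021^1.5 = 7.4137
f*(3.8021) = 7.4137 / 1.5 = 4.9425


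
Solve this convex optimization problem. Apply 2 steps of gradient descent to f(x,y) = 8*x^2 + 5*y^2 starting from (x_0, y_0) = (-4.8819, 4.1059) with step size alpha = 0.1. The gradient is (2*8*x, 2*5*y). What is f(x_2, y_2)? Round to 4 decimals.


Gradient descent on f(x,y) = 8*x^2 + 5*y^2.
Starting point: (-4.8819, 4.1059), alpha = 0.1
Step 1: grad_x = 2*8*-4.8819 = -78.1104, grad_y = 2*5*4.1059 = 41.059
  x_1 = -4.8819 - 0.1*-78.1104 = 2.9291
  y_1 = 4.1059 - 0.1*41.059 = 0.0
Step 2: grad_x = 2*8*2.9291 = 46.8662, grad_y = 2*5*0.0 = 0.0
  x_2 = 2.9291 - 0.1*46.8662 = -1.7575
  y_2 = 0.0 - 0.1*0.0 = 0.0
f(-1.7575, 0.0) = 8*(-1.7575)^2 + 5*0.0^2 = 24.71


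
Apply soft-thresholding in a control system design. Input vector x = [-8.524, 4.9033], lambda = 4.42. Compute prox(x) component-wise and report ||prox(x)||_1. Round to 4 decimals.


Soft-thresholding with lambda = 4.42:
prox(-8.524) = sign(-8.524)*max(|-8.524| - 4.42, 0) = -4.104
prox(4.9033) = sign(4.9033)*max(|4.9033| - 4.42, 0) = 0.4833
prox(x) = [-4.104, 0.4833]
||prox(x)||_1 = 4.104 + 0.4833 = 4.5873


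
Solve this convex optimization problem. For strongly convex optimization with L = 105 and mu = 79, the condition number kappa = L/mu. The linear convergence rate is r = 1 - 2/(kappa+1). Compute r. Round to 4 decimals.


Step 1: Compute the condition number.
kappa = L/mu = 105/79 = 1.3291
Step 2: Compute the convergence rate.
r = 1 - 2/(kappa + 1) = 1 - 2*mu/(L + mu) = (L - mu)/(L + mu) = 26/184 = 0.1413


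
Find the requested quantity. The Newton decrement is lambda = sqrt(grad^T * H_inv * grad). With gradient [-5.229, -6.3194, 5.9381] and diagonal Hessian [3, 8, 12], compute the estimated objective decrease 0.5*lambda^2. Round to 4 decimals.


Step 1: H is diagonal, so H^(-1) * g = [-1.743, -0.7899, 0.4948].
Step 2: g^T H^(-1) g = sum_i g_i^2 / H_ii
  = (-5.229)^2/3 + (-6.3194)^2/8 + (5.9381)^2/12
  = 9.1141 + 4.9919 + 2.9384 = 17.0444
Step 3: Objective decrease = 0.5 * g^T H^(-1) g = 8.5222


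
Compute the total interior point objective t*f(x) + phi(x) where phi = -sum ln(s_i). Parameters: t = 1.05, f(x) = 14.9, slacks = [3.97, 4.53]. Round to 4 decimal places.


Step 1: Compute log-barrier.
ln values: [1.3788, 1.5107]
phi = -(1.3788 + 1.5107) = -2.8895
Step 2: Compute augmented objective.
t*f(x) = 1.05*14.9 = 15.645
Total = 15.645 - 2.8895 = 12.7555


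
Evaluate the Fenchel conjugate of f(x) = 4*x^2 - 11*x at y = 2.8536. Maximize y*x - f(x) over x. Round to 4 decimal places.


f*(y) = sup_x {y*x - a*x^2 - b*x} = sup_x {(y-b)*x - a*x^2}
FOC: (y - b) - 2a*x = 0 => x* = (y - b)/(2a)
x* = (2.8536 + 11)/(2*4) = 1.7317
f*(2.8536) = (y-b)^2/(4a) = (2.8536 + 11)^2/(4*4)
= 191.9222/16 = 11.9951


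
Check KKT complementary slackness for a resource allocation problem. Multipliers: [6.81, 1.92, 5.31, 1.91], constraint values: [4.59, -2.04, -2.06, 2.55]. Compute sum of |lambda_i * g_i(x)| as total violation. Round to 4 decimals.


KKT complementary slackness check:
lambda_1 * g_1 = 6.81 * 4.59 = 31.2579
lambda_2 * g_2 = 1.92 * -2.04 = -3.9168
lambda_3 * g_3 = 5.31 * -2.06 = -10.9386
lambda_4 * g_4 = 1.91 * 2.55 = 4.8705
Total violation = 31.2579 + 3.9168 + 10.9386 + 4.8705 = 50.9838


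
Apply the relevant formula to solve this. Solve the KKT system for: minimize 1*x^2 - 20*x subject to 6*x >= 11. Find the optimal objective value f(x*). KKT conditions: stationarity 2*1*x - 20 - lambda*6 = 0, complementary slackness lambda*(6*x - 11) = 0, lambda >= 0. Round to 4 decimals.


Step 1: Try lambda = 0 (constraint inactive).
Stationarity: 2*1*x - 20 = 0
x* = 20/(2*1) = 10.0
Check constraint: 6*10.0 = 60.0 >= 11 -- satisfied.
Step 2: Compute optimal value.
f(x*) = 1*10.0^2 - 20*10.0 = -100.0


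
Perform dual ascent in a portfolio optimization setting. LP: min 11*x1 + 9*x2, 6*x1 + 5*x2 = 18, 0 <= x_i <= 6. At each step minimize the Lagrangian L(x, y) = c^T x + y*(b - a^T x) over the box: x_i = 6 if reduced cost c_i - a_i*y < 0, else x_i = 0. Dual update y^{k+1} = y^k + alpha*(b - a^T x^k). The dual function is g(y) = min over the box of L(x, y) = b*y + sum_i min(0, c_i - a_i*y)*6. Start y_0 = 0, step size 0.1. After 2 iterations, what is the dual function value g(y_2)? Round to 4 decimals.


Dual ascent for LP: min 11*x1 + 9*x2, 6*x1 + 5*x2 = 18, 0 <= x_i <= 6
Step 1: y^k = 0.0, reduced costs: (11.0, 9.0)
  x^k = (0.0, 0.0), subgradient = b - a^T x = 18.0
  y^{k+1} = 0.0 + 0.1*18.0 = 1.8
Step 2: y^k = 1.8, reduced costs: (0.2, 0.0)
  x^k = (0.0, 0.0), subgradient = b - a^T x = 18.0
  y^{k+1} = 1.8 + 0.1*18.0 = 3.6
Dual objective at y_2 = 3.6: reduced costs (-10.6, -9.0), box minimizer x = (6.0, 6.0)
g(y_2) = b*y + (c1 - a1*y)*x1 + (c2 - a2*y)*x2 = 18*3.6 + (-10.6)*6.0 + (-9.0)*6.0 = 64.8 - 63.6 - 54.0 = -52.8


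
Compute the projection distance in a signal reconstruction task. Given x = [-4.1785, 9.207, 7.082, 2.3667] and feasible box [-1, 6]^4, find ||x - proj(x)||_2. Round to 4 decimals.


Project each component onto [-1, 6].
clip(-4.1785) = -1.0, clip(9.207) = 6.0, clip(7.082) = 6.0, clip(2.3667) = 2.3667
Projection = [-1.0, 6.0, 6.0, 2.3667]
Squared diffs: [10.1029, 10.2848, 1.1707, 0.0]
Distance = sqrt(21.5584) = 4.6431


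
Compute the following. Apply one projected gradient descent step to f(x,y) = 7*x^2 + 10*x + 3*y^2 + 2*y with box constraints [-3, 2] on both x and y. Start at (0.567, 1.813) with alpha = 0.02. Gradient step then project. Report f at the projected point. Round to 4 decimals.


Step 1: Compute gradient at (0.567, 1.813).
grad_x = 2*7*0.567 + 10 = 17.938
grad_y = 2*3*1.813 + 2 = 12.878
Step 2: Gradient step.
x_raw = 0.567 - 0.02*17.938 = 0.2082
y_raw = 1.813 - 0.02*12.878 = 1.5554
Step 3: Project onto [-3, 2].
x_proj = clip(0.2082) = 0.2082
y_proj = clip(1.5554) = 1.5554
Step 4: Evaluate f.
f(0.2082, 1.5554) = 12.755


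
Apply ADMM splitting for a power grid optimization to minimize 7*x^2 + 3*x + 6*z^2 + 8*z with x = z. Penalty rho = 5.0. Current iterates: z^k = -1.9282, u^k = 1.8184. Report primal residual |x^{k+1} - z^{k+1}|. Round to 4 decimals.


ADMM iteration with rho = 5.0, z^k = -1.9282, u^k = 1.8184
Step 1: x-update.
Minimize 7*x^2 + 3*x + (5.0/2)*(x + 1.9282 + 1.8184)^2
FOC: (2*7 + 5.0)*x = -3 + 5.0*(-1.9282 - 1.8184)
x^{k+1} = -1.1438
Step 2: z-update.
Minimize 6*z^2 + 8*z + (5.0/2)*(-1.1438 - z + 1.8184)^2
FOC: (2*6 + 5.0)*z = -8 + 5.0*(-1.1438 + 1.8184)
z^{k+1} = -0.2722
Step 3: u-update.
u^{k+1} = 1.8184 - 1.1438 + 0.2722 = 0.9467
Step 4: Primal residual = |-1.1438 + 0.2722| = 0.8717


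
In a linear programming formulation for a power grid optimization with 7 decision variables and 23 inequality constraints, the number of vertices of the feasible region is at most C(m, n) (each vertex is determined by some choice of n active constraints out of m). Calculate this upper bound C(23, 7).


Each vertex corresponds to some choice of n active constraints out of m, so the number of vertices is at most C(m, n) = m! / (n!(m-n)!).
m = 23, n = 7
Numerator: 23 * 22 * 21 * 20 * 19 * 18 * 17
Denominator: 7! = 5040
C(23, 7) = 245157


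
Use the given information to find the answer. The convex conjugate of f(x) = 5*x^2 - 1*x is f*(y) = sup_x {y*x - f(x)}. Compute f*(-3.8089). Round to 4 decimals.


f*(y) = sup_x {y*x - a*x^2 - b*x} = sup_x {(y-b)*x - a*x^2}
FOC: (y - b) - 2a*x = 0 => x* = (y - b)/(2a)
x* = (-3.8089 + 1)/(2*5) = -0.2809
f*(-3.8089) = (y-b)^2/(4a) = (-3.8089 + 1)^2/(4*5)
= 7.8899/20 = 0.3945


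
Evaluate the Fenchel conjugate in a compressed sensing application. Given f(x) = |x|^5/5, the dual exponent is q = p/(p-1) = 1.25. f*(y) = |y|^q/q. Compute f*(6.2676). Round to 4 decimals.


The conjugate exponent q satisfies 1/p + 1/q = 1.
p = 5, so q = 5/(5 - 1) = 1.25
|y|^q = 6.2676^1.25 = 9.9169
f*(6.2676) = 9.9169 / 1.25 = 7.9335


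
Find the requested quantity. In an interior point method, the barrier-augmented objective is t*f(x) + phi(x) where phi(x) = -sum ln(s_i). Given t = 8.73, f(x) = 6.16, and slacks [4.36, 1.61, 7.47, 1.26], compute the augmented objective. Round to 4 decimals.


Step 1: Compute log-barrier.
ln values: [1.4725, 0.4762, 2.0109, 0.2311]
phi = -(1.4725 + 0.4762 + 2.0109 + 0.2311) = -4.1907
Step 2: Compute augmented objective.
t*f(x) = 8.73*6.16 = 53.7768
Total = 53.7768 - 4.1907 = 49.5861


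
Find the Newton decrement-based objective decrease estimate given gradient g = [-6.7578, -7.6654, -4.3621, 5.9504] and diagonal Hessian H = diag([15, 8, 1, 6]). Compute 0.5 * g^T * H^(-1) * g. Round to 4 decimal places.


Step 1: H is diagonal, so H^(-1) * g = [-0.4505, -0.9582, -4.3621, 0.9917].
Step 2: g^T H^(-1) g = sum_i g_i^2 / H_ii
  = (-6.7578)^2/15 + (-7.6654)^2/8 + (-4.3621)^2/1 + (5.9504)^2/6
  = 3.0445 + 7.3448 + 19.0279 + 5.9012 = 35.3184
Step 3: Objective decrease = 0.5 * g^T H^(-1) g = 17.6592


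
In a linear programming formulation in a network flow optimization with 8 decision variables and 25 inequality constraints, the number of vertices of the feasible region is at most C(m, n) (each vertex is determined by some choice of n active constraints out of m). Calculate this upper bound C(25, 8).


Each vertex corresponds to some choice of n active constraints out of m, so the number of vertices is at most C(m, n) = m! / (n!(m-n)!).
m = 25, n = 8
Numerator: 25 * 24 * 23 * 22 * 21 * 20 * 19 * 18
Denominator: 8! = 40320
C(25, 8) = 1081575


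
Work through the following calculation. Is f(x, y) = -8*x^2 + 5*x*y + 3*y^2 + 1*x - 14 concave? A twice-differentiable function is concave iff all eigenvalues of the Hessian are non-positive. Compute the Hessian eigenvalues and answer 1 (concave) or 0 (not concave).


The Hessian of f(x,y) = -8*x^2 + 5*x*y + 3*y^2 + 1*x - 14 is:
H = [[-16, 5], [5, 6]]
Trace = -16 + 6 = -10
Determinant = -16*6 - (5)^2 = -121
Discriminant = (-10)^2 - 4*-121 = 584.0
Eigenvalues: lambda_1 = -17.083, lambda_2 = 7.083
The function is not concave.

0


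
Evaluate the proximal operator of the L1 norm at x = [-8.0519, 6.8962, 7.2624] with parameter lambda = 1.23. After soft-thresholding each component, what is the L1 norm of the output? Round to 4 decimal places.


Soft-thresholding with lambda = 1.23:
prox(-8.0519) = sign(-8.0519)*max(|-8.0519| - 1.23, 0) = -6.8219
prox(6.8962) = sign(6.8962)*max(|6.8962| - 1.23, 0) = 5.6662
prox(7.2624) = sign(7.2624)*max(|7.2624| - 1.23, 0) = 6.0324
prox(x) = [-6.8219, 5.6662, 6.0324]
||prox(x)||_1 = 6.8219 + 5.6662 + 6.0324 = 18.5205


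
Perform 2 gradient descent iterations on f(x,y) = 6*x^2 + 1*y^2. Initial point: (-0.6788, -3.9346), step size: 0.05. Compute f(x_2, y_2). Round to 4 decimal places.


Gradient descent on f(x,y) = 6*x^2 + 1*y^2.
Starting point: (-0.6788, -3.9346), alpha = 0.05
Step 1: grad_x = 2*6*-0.6788 = -8.1456, grad_y = 2*1*-3.9346 = -7.8692
  x_1 = -0.6788 - 0.05*-8.1456 = -0.2715
  y_1 = -3.9346 - 0.05*-7.8692 = -3.5411
Step 2: grad_x = 2*6*-0.2715 = -3.2582, grad_y = 2*1*-3.5411 = -7.0823
  x_2 = -0.2715 - 0.05*-3.2582 = -0.1086
  y_2 = -3.5411 - 0.05*-7.0823 = -3.187
f(-0.1086, -3.187) = 6*(-0.1086)^2 + 1*(-3.187)^2 = 10.2279


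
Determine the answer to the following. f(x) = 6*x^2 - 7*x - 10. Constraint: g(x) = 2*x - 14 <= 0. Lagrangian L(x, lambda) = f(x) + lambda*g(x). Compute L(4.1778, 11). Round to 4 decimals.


Step 1: Evaluate f(x).
f(4.1778) = 6*4.1778^2 - 7*4.1778 - 10 = 65.4795
Step 2: Evaluate g(x).
g(4.1778) = 2*4.1778 - 14 = -5.6444
Step 3: Compute Lagrangian.
L = 65.4795 + 11*-5.6444 = 3.3911


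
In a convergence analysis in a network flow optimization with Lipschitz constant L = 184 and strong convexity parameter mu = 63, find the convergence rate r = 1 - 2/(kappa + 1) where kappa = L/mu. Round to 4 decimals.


Step 1: Compute the condition number.
kappa = L/mu = 184/63 = 2.9206
Step 2: Compute the convergence rate.
r = 1 - 2/(kappa + 1) = 1 - 2*mu/(L + mu) = (L - mu)/(L + mu) = 121/247 = 0.4899


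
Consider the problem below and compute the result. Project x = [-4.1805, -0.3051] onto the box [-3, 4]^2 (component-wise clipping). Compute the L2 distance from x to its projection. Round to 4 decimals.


Project each component onto [-3, 4].
clip(-4.1805) = -3.0, clip(-0.3051) = -0.3051
Projection = [-3.0, -0.3051]
Squared diffs: [1.3936, 0.0]
Distance = sqrt(1.3936) = 1.1805


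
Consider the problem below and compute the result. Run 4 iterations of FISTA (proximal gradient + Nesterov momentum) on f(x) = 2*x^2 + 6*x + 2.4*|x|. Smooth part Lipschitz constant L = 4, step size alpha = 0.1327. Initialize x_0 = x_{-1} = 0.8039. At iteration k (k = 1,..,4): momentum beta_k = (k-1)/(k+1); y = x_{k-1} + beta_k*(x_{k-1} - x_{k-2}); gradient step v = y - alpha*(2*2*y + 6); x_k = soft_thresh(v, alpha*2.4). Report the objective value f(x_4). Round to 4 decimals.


FISTA on f(x) = 2*x^2 + 6*x + 2.4*|x|
L = 4, alpha = 0.1327
Iteration 1: beta = 0.0, y = 0.8039 + 0.0*(0.8039 - 0.8039) = 0.8039
  grad(y) = 9.2156, v = y - alpha*grad = -0.419
  prox(v) = soft_thresh(-0.419, 0.3185) = -0.1005
Iteration 2: beta = 0.3333, y = -0.1005 + 0.3333*(-0.1005 - 0.8039) = -0.402
  grad(y) = 4.392, v = y - alpha*grad = -0.9848
  prox(v) = soft_thresh(-0.9848, 0.3185) = -0.6663
Iteration 3: beta = 0.5, y = -0.6663 + 0.5*(-0.6663 + 0.1005) = -0.9492
  grad(y) = 2.203, v = y - alpha*grad = -1.2416
  prox(v) = soft_thresh(-1.2416, 0.3185) = -0.9231
Iteration 4: beta = 0.6, y = -0.9231 + 0.6*(-0.9231 + 0.6663) = -1.0772
  grad(y) = 1.6913, v = y - alpha*grad = -1.3016
  prox(v) = soft_thresh(-1.3016, 0.3185) = -0.9831
f(x_4) = 2*(-0.9831)^2 + 6*(-0.9831) + 2.4*|-0.9831| = -1.6062


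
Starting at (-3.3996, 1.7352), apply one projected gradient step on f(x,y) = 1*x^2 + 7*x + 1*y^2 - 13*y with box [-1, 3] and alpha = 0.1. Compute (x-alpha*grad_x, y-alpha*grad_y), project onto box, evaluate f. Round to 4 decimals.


Step 1: Compute gradient at (-3.3996, 1.7352).
grad_x = 2*1*-3.3996 + 7 = 0.2008
grad_y = 2*1*1.7352 - 13 = -9.5296
Step 2: Gradient step.
x_raw = -3.3996 - 0.1*0.2008 = -3.4197
y_raw = 1.7352 - 0.1*-9.5296 = 2.6882
Step 3: Project onto [-1, 3].
x_proj = clip(-3.4197) = -1.0
y_proj = clip(2.6882) = 2.6882
Step 4: Evaluate f.
f(-1.0, 2.6882) = -33.7199
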